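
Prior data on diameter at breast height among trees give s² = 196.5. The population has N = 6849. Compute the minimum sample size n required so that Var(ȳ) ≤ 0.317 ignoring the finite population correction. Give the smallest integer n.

620

Without fpc, n₀ = s²/D = 196.5/0.317 = 619.8738.
Rounding up, n = 620.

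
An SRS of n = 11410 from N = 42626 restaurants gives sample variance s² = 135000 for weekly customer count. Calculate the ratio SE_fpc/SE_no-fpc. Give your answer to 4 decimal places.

0.8558

f = n/N = 11410/42626 = 0.26767700.
SE_no-fpc = √(s²/n) = 3.4397277; SE_fpc = √((1−f)s²/n) = 2.943577.
Ratio = √(1−f) = 0.85575872.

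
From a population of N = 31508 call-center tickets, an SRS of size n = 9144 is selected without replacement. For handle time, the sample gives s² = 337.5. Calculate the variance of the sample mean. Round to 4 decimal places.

Under SRS without replacement, Var(ȳ) = (1 − f)·s²/n with f = n/N = 9144/31508 = 0.29021201.
Var(ȳ) = (1 − 0.29021201)·337.5/9144 = 0.70978799·0.036909449 = 0.026197884.

0.0262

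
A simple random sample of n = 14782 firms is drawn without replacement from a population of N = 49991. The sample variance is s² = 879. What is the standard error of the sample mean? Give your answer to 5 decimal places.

Under SRS without replacement, Var(ȳ) = (1 − f)·s²/n with f = n/N = 14782/49991 = 0.29569322.
Var(ȳ) = (1 − 0.29569322)·879/14782 = 0.70430678·0.059464213 = 0.041881048.
SE(ȳ) = √(0.041881048) = 0.20465.

0.20465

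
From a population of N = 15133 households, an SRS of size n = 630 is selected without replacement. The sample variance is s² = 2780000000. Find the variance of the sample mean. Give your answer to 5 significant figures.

Under SRS without replacement, Var(ȳ) = (1 − f)·s²/n with f = n/N = 630/15133 = 0.04163087.
Var(ȳ) = (1 − 0.04163087)·2780000000/630 = 0.95836913·4.4126984 × 10^6 = 4.2289939 × 10^6.

4.2290 × 10^6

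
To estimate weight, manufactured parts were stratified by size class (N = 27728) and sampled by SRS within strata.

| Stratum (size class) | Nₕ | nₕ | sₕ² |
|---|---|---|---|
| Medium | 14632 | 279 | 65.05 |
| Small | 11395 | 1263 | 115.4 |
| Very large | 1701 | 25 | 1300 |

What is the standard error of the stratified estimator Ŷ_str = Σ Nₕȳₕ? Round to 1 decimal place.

14413.9

Var(Ŷ_str) = Σₕ Nₕ²(1 − fₕ)sₕ²/nₕ.
Medium: 14632²·(1 − 279/14632)·65.05/279 = 4.8965419 × 10^7.
Small: 11395²·(1 − 1263/11395)·115.4/1263 = 1.0549016 × 10^7.
Very large: 1701²·(1 − 25/1701)·1300/25 = 1.4824555 × 10^8.
Sum = 2.0775999 × 10^8.
SE = √(2.0775999 × 10^8) = 14413.9.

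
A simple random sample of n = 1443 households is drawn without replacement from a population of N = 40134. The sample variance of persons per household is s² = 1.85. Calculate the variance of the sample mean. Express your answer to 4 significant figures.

0.001236

Under SRS without replacement, Var(ȳ) = (1 − f)·s²/n with f = n/N = 1443/40134 = 0.03595455.
Var(ȳ) = (1 − 0.03595455)·1.85/1443 = 0.96404545·0.0012820513 = 0.0012359557.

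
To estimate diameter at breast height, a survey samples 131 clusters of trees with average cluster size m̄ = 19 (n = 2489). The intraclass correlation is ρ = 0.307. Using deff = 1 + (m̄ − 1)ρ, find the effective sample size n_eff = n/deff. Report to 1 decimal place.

deff = 1 + (19 − 1)·0.307 = 1 + 5.526 = 6.526.
n_eff = 2489 / 6.526 = 381.4.

381.4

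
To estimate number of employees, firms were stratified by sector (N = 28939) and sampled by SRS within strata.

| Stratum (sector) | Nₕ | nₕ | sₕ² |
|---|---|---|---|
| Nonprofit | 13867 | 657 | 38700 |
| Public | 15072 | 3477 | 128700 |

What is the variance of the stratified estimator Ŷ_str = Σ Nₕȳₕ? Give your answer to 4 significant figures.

1.726 × 10^10

Var(Ŷ_str) = Σₕ Nₕ²(1 − fₕ)sₕ²/nₕ.
Nonprofit: 13867²·(1 − 657/13867)·38700/657 = 1.0790236 × 10^10.
Public: 15072²·(1 − 3477/15072)·128700/3477 = 6.4686774 × 10^9.
Sum = 1.7258913 × 10^10.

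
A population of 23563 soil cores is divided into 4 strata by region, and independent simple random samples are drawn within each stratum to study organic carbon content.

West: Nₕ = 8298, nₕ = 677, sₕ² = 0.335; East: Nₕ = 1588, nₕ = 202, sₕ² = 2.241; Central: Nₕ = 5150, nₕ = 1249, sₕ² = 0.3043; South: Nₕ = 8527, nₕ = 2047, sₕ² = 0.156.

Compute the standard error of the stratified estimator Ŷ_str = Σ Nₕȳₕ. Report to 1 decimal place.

254.6

Var(Ŷ_str) = Σₕ Nₕ²(1 − fₕ)sₕ²/nₕ.
West: 8298²·(1 − 677/8298)·0.335/677 = 31292.591.
East: 1588²·(1 − 202/1588)·2.241/202 = 24417.67.
Central: 5150²·(1 − 1249/5150)·0.3043/1249 = 4894.6618.
South: 8527²·(1 − 2047/8527)·0.156/2047 = 4210.93.
Sum = 64815.853.
SE = √(64815.853) = 254.6.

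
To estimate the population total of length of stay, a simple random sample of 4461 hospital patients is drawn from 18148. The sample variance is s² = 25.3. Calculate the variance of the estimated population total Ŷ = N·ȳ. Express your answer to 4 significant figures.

1.409 × 10^6

Var(Ŷ) = N²·Var(ȳ) = N²·(1 − n/N)·s²/n.
f = 4461/18148 = 0.24581221; Var(ȳ) = 0.75418779·25.3/4461 = 0.0042772811.
Var(Ŷ) = 18148² · 0.0042772811 = 1.4087221 × 10^6.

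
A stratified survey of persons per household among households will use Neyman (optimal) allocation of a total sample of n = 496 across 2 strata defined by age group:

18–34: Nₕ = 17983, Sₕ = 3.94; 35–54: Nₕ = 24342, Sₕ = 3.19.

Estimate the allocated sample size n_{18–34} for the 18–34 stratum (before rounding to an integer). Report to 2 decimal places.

Neyman allocation: nₕ = n·NₕSₕ / Σⱼ NⱼSⱼ.
Σ NⱼSⱼ = 17983·3.94 + 24342·3.19 = 148504.
n_{18–34} = 496·17983·3.94 / 148504 = 236.65.

236.65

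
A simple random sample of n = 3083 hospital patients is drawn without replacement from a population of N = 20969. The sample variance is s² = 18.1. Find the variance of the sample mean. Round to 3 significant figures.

0.00501

Under SRS without replacement, Var(ȳ) = (1 − f)·s²/n with f = n/N = 3083/20969 = 0.14702656.
Var(ȳ) = (1 − 0.14702656)·18.1/3083 = 0.85297344·0.005870905 = 0.005007726.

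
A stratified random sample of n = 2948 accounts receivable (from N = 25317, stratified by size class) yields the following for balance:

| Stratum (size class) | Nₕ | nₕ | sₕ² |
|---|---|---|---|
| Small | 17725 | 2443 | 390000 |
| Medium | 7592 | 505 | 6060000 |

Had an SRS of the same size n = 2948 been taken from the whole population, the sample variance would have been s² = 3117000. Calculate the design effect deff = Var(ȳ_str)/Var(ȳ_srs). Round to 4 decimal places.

1.1505

Var(ȳ_str) = Σ Wₕ²(1−fₕ)sₕ²/nₕ with Wₕ = Nₕ/25317:
  Small: (17725/25317)²·(1−2443/17725)·390000/2443 = 67.46571
  Medium: (7592/25317)²·(1−505/7592)·6060000/505 = 1007.3384
  → Var(ȳ_str) = 1074.8041.
Var(ȳ_srs) = (1 − 2948/25317)·3117000/2948 = 934.20815.
deff = 1074.8041 / 934.20815 = 1.1505.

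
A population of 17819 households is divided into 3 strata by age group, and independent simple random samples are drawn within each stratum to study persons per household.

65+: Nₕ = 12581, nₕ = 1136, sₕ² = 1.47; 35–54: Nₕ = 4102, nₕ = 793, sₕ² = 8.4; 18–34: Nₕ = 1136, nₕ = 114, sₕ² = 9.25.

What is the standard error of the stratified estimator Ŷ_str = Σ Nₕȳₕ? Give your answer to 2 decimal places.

Var(Ŷ_str) = Σₕ Nₕ²(1 − fₕ)sₕ²/nₕ.
65+: 12581²·(1 − 1136/12581)·1.47/1136 = 186324.5.
35–54: 4102²·(1 − 793/4102)·8.4/793 = 143780.01.
18–34: 1136²·(1 − 114/1136)·9.25/114 = 94203.298.
Sum = 424307.81.
SE = √(424307.81) = 651.39.

651.39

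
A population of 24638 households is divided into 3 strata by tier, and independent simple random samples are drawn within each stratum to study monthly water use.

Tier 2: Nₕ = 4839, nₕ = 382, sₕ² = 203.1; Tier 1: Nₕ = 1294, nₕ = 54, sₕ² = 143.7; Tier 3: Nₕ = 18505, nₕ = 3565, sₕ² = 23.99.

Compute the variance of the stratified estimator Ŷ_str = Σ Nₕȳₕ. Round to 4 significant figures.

Var(Ŷ_str) = Σₕ Nₕ²(1 − fₕ)sₕ²/nₕ.
Tier 2: 4839²·(1 − 382/4839)·203.1/382 = 1.1466868 × 10^7.
Tier 1: 1294²·(1 − 54/1294)·143.7/54 = 4.2699124 × 10^6.
Tier 3: 18505²·(1 − 3565/18505)·23.99/3565 = 1.8604174 × 10^6.
Sum = 1.7597198 × 10^7.

1.760 × 10^7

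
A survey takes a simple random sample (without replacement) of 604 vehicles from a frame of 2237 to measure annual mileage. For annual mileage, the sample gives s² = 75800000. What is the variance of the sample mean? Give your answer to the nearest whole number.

91612

Under SRS without replacement, Var(ȳ) = (1 − f)·s²/n with f = n/N = 604/2237 = 0.27000447.
Var(ȳ) = (1 − 0.27000447)·75800000/604 = 0.72999553·125496.69 = 91612.022.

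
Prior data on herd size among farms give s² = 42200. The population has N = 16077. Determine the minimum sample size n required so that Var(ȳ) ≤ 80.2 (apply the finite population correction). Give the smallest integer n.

Without fpc, n₀ = s²/D = 42200/80.2 = 526.1845.
With fpc, (1 − n/N)·s²/n ≤ D requires n ≥ n₀/(1 + n₀/N) = 526.1845/(1 + 526.1845/16077) = 509.5088.
Rounding up, n = 510.

510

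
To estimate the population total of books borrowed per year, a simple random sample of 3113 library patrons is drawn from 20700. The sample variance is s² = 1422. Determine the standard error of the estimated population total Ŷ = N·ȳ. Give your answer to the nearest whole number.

12896

Var(Ŷ) = N²·Var(ȳ) = N²·(1 − n/N)·s²/n.
f = 3113/20700 = 0.15038647; Var(ȳ) = 0.84961353·1422/3113 = 0.38809844.
Var(Ŷ) = 20700² · 0.38809844 = 1.662963 × 10^8.
SE(Ŷ) = √(1.662963 × 10^8) = 12896.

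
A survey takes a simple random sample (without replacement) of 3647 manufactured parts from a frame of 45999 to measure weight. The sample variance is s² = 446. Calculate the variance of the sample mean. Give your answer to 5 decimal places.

Under SRS without replacement, Var(ȳ) = (1 − f)·s²/n with f = n/N = 3647/45999 = 0.07928433.
Var(ȳ) = (1 − 0.07928433)·446/3647 = 0.92071567·0.1222923 = 0.11259643.

0.11260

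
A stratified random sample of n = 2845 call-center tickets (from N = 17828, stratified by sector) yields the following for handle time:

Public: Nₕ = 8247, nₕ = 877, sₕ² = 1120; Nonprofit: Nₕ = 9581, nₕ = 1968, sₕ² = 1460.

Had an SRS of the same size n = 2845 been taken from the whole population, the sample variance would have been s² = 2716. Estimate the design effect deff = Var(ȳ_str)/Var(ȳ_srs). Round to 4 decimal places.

Var(ȳ_str) = Σ Wₕ²(1−fₕ)sₕ²/nₕ with Wₕ = Nₕ/17828:
  Public: (8247/17828)²·(1−877/8247)·1120/877 = 0.24421743
  Nonprofit: (9581/17828)²·(1−1968/9581)·1460/1968 = 0.17025081
  → Var(ȳ_str) = 0.41446824.
Var(ȳ_srs) = (1 − 2845/17828)·2716/2845 = 0.80231267.
deff = 0.41446824 / 0.80231267 = 0.5166.

0.5166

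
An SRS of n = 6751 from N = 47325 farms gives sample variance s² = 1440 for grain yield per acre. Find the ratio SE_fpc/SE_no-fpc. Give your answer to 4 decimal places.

f = n/N = 6751/47325 = 0.14265188.
SE_no-fpc = √(s²/n) = 0.46184601; SE_fpc = √((1−f)s²/n) = 0.42763751.
Ratio = √(1−f) = 0.92593095.

0.9259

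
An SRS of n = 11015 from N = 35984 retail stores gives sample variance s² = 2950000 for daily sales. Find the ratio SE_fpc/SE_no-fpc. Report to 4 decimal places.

f = n/N = 11015/35984 = 0.30610827.
SE_no-fpc = √(s²/n) = 16.365104; SE_fpc = √((1−f)s²/n) = 13.632158.
Ratio = √(1−f) = 0.83300164.

0.8330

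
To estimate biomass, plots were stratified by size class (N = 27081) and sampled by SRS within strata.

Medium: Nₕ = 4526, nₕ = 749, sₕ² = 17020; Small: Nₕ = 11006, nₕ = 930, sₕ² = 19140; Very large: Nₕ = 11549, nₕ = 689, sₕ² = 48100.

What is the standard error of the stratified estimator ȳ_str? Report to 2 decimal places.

Var(ȳ_str) = Σₕ Wₕ²(1 − fₕ)sₕ²/nₕ with Wₕ = Nₕ/N, N = 27081.
Medium: Wₕ = 0.16712824; term = 0.16712824²·(1 − 0.16548829)·17020/749 = 0.52967549.
Small: Wₕ = 0.40641040; term = 0.40641040²·(1 − 0.08449936)·19140/930 = 3.112055.
Very large: Wₕ = 0.42646136; term = 0.42646136²·(1 − 0.05965884)·48100/689 = 11.939075.
Sum = 15.580805.
SE = √(15.580805) = 3.95.

3.95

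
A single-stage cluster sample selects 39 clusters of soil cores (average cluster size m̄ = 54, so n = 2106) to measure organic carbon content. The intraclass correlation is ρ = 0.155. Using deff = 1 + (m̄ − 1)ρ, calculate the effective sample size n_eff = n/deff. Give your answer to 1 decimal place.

deff = 1 + (54 − 1)·0.155 = 1 + 8.215 = 9.215.
n_eff = 2106 / 9.215 = 228.5.

228.5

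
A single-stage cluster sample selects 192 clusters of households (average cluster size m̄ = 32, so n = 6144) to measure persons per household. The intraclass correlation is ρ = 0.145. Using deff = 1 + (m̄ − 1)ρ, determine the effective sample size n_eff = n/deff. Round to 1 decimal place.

deff = 1 + (32 − 1)·0.145 = 1 + 4.495 = 5.495.
n_eff = 6144 / 5.495 = 1118.1.

1118.1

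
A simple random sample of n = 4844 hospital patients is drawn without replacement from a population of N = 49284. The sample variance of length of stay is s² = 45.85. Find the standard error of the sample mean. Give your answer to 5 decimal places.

Under SRS without replacement, Var(ȳ) = (1 − f)·s²/n with f = n/N = 4844/49284 = 0.09828748.
Var(ȳ) = (1 − 0.09828748)·45.85/4844 = 0.90171252·0.0094653179 = 0.0085349957.
SE(ȳ) = √(0.0085349957) = 0.09239.

0.09239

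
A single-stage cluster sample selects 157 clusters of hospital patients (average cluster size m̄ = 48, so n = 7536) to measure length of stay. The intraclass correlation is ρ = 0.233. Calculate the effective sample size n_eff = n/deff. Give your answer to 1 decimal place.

deff = 1 + (48 − 1)·0.233 = 1 + 10.951 = 11.951.
n_eff = 7536 / 11.951 = 630.6.

630.6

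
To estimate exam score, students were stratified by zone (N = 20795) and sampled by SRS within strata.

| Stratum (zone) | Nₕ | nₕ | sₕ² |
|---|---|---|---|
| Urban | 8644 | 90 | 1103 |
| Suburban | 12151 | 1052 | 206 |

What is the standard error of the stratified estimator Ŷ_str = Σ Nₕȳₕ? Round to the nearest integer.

Var(Ŷ_str) = Σₕ Nₕ²(1 − fₕ)sₕ²/nₕ.
Urban: 8644²·(1 − 90/8644)·1103/90 = 9.0618529 × 10^8.
Suburban: 12151²·(1 − 1052/12151)·206/1052 = 2.640872 × 10^7.
Sum = 9.3259401 × 10^8.
SE = √(9.3259401 × 10^8) = 30538.

30538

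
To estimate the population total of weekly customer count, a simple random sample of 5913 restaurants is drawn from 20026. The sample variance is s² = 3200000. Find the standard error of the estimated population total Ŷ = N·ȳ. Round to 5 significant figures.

391090

Var(Ŷ) = N²·Var(ȳ) = N²·(1 − n/N)·s²/n.
f = 5913/20026 = 0.29526615; Var(ȳ) = 0.70473385·3200000/5913 = 381.38818.
Var(Ŷ) = 20026² · 381.38818 = 1.5295217 × 10^11.
SE(Ŷ) = √(1.5295217 × 10^11) = 391090.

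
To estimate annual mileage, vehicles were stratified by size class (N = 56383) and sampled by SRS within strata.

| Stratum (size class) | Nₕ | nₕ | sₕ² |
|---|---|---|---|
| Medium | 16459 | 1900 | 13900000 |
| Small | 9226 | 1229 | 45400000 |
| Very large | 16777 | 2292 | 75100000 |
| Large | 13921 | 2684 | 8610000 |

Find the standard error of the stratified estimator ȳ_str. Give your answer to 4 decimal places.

Var(ȳ_str) = Σₕ Wₕ²(1 − fₕ)sₕ²/nₕ with Wₕ = Nₕ/N, N = 56383.
Medium: Wₕ = 0.29191423; term = 0.29191423²·(1 − 0.11543836)·13900000/1900 = 551.44199.
Small: Wₕ = 0.16363088; term = 0.16363088²·(1 − 0.13321049)·45400000/1229 = 857.33027.
Very large: Wₕ = 0.29755423; term = 0.29755423²·(1 − 0.13661560)·75100000/2292 = 2504.7349.
Large: Wₕ = 0.24690066; term = 0.24690066²·(1 − 0.19280224)·8610000/2684 = 157.85018.
Sum = 4071.3573.
SE = √(4071.3573) = 63.8072.

63.8072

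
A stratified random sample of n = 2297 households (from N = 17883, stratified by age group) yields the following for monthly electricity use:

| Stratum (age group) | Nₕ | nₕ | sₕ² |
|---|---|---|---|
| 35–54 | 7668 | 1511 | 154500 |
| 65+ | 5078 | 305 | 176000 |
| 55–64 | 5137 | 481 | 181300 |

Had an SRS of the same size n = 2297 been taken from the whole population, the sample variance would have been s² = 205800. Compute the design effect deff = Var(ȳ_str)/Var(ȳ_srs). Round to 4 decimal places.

Var(ȳ_str) = Σ Wₕ²(1−fₕ)sₕ²/nₕ with Wₕ = Nₕ/17883:
  35–54: (7668/17883)²·(1−1511/7668)·154500/1511 = 15.095049
  65+: (5078/17883)²·(1−305/5078)·176000/305 = 43.733698
  55–64: (5137/17883)²·(1−481/5137)·181300/481 = 28.189963
  → Var(ȳ_str) = 87.01871.
Var(ȳ_srs) = (1 − 2297/17883)·205800/2297 = 78.086988.
deff = 87.01871 / 78.086988 = 1.1144.

1.1144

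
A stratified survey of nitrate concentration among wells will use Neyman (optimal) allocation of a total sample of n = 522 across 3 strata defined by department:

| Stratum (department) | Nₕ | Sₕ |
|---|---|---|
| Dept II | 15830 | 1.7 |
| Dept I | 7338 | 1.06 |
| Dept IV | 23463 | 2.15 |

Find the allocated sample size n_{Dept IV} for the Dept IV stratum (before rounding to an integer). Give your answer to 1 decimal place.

Neyman allocation: nₕ = n·NₕSₕ / Σⱼ NⱼSⱼ.
Σ NⱼSⱼ = 15830·1.7 + 7338·1.06 + 23463·2.15 = 85134.73.
n_{Dept IV} = 522·23463·2.15 / 85134.73 = 309.3.

309.3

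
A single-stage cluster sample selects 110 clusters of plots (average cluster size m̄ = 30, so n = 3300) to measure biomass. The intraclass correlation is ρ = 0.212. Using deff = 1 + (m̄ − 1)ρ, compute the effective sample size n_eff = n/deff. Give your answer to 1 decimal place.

461.7

deff = 1 + (30 − 1)·0.212 = 1 + 6.148 = 7.148.
n_eff = 3300 / 7.148 = 461.7.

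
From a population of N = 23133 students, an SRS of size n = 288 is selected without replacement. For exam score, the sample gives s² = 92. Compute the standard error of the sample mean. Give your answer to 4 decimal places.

Under SRS without replacement, Var(ȳ) = (1 − f)·s²/n with f = n/N = 288/23133 = 0.01244975.
Var(ȳ) = (1 − 0.01244975)·92/288 = 0.98755025·0.31944444 = 0.31546744.
SE(ȳ) = √(0.31546744) = 0.5617.

0.5617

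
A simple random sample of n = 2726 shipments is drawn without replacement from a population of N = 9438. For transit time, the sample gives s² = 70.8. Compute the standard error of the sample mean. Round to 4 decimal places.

0.1359

Under SRS without replacement, Var(ȳ) = (1 − f)·s²/n with f = n/N = 2726/9438 = 0.28883238.
Var(ȳ) = (1 − 0.28883238)·70.8/2726 = 0.71116762·0.02597212 = 0.018470531.
SE(ȳ) = √(0.018470531) = 0.1359.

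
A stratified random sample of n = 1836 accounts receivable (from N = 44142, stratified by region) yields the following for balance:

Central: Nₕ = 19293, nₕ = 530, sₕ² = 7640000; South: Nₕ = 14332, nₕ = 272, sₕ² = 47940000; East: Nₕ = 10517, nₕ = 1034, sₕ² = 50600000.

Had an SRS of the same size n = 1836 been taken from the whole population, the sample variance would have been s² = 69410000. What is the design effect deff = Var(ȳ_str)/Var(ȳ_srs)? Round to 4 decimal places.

0.6461

Var(ȳ_str) = Σ Wₕ²(1−fₕ)sₕ²/nₕ with Wₕ = Nₕ/44142:
  Central: (19293/44142)²·(1−530/19293)·7640000/530 = 2678.0305
  South: (14332/44142)²·(1−272/14332)·47940000/272 = 18227.086
  East: (10517/44142)²·(1−1034/10517)·50600000/1034 = 2504.7454
  → Var(ȳ_str) = 23409.862.
Var(ȳ_srs) = (1 − 1836/44142)·69410000/1836 = 36232.586.
deff = 23409.862 / 36232.586 = 0.6461.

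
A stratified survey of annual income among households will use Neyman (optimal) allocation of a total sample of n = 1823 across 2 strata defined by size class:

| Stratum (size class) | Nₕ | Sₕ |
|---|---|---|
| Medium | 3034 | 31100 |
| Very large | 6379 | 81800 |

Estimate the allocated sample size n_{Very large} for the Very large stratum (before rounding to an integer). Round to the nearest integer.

Neyman allocation: nₕ = n·NₕSₕ / Σⱼ NⱼSⱼ.
Σ NⱼSⱼ = 3034·31100 + 6379·81800 = 6.161596 × 10^8.
n_{Very large} = 1823·6379·81800 / (6.161596 × 10^8) = 1544.

1544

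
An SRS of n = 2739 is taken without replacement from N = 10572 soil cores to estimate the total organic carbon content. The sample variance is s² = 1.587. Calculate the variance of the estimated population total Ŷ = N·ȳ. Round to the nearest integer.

47981

Var(Ŷ) = N²·Var(ȳ) = N²·(1 − n/N)·s²/n.
f = 2739/10572 = 0.25908059; Var(ȳ) = 0.74091941·1.587/2739 = 4.2929504 × 10^-4.
Var(Ŷ) = 10572² · (4.2929504 × 10^-4) = 47981.098.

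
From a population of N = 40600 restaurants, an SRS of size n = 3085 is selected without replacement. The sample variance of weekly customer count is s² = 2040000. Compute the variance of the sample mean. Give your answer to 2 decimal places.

611.02

Under SRS without replacement, Var(ȳ) = (1 − f)·s²/n with f = n/N = 3085/40600 = 0.07598522.
Var(ȳ) = (1 − 0.07598522)·2040000/3085 = 0.92401478·661.26418 = 611.01788.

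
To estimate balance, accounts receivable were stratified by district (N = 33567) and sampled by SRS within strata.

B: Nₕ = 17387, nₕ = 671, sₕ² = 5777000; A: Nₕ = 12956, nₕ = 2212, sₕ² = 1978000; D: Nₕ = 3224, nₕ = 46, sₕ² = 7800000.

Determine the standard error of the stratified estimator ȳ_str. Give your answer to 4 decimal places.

Var(ȳ_str) = Σₕ Wₕ²(1 − fₕ)sₕ²/nₕ with Wₕ = Nₕ/N, N = 33567.
B: Wₕ = 0.51797897; term = 0.51797897²·(1 − 0.03859205)·5777000/671 = 2220.8121.
A: Wₕ = 0.38597432; term = 0.38597432²·(1 − 0.17073171)·1978000/2212 = 110.47221.
D: Wₕ = 0.09604671; term = 0.09604671²·(1 − 0.01426799)·7800000/46 = 1541.9157.
Sum = 3873.2.
SE = √(3873.2) = 62.2350.

62.2350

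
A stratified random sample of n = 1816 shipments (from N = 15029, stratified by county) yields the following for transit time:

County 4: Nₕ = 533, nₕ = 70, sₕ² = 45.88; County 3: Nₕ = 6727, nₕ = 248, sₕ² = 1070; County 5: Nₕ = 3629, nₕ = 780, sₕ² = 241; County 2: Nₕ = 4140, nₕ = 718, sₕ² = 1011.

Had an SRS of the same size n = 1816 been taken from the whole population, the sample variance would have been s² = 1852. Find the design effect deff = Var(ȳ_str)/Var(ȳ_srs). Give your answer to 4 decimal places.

1.0436

Var(ȳ_str) = Σ Wₕ²(1−fₕ)sₕ²/nₕ with Wₕ = Nₕ/15029:
  County 4: (533/15029)²·(1−70/533)·45.88/70 = 7.1609955 × 10^-4
  County 3: (6727/15029)²·(1−248/6727)·1070/248 = 0.83253277
  County 5: (3629/15029)²·(1−780/3629)·241/780 = 0.014143005
  County 2: (4140/15029)²·(1−718/4140)·1011/718 = 0.088317525
  → Var(ȳ_str) = 0.9357094.
Var(ȳ_srs) = (1 − 1816/15029)·1852/1816 = 0.89659536.
deff = 0.9357094 / 0.89659536 = 1.0436.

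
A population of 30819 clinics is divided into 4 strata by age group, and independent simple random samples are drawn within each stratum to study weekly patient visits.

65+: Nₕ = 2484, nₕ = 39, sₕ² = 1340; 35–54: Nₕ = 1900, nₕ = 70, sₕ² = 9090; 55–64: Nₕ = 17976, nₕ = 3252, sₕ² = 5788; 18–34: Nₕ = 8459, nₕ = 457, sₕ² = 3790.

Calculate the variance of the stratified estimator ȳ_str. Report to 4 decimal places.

Var(ȳ_str) = Σₕ Wₕ²(1 − fₕ)sₕ²/nₕ with Wₕ = Nₕ/N, N = 30819.
65+: Wₕ = 0.08059963; term = 0.08059963²·(1 − 0.01570048)·1340/39 = 0.21970177.
35–54: Wₕ = 0.06165028; term = 0.06165028²·(1 − 0.03684211)·9090/70 = 0.47537184.
55–64: Wₕ = 0.58327655; term = 0.58327655²·(1 − 0.18090788)·5788/3252 = 0.49597498.
18–34: Wₕ = 0.27447354; term = 0.27447354²·(1 − 0.05402530)·3790/457 = 0.59102179.
Sum = 1.7820704.

1.7821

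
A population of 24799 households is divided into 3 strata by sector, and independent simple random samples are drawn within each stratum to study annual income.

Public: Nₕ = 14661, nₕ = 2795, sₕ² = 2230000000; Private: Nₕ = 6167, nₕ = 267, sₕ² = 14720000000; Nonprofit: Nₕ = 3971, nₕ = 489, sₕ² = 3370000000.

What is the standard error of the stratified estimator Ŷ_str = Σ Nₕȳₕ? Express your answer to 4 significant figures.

Var(Ŷ_str) = Σₕ Nₕ²(1 − fₕ)sₕ²/nₕ.
Public: 14661²·(1 − 2795/14661)·2230000000/2795 = 1.3880049 × 10^14.
Private: 6167²·(1 − 267/6167)·14720000000/267 = 2.0059611 × 10^15.
Nonprofit: 3971²·(1 − 489/3971)·3370000000/489 = 9.529052 × 10^13.
Sum = 2.2400521 × 10^15.
SE = √(2.2400521 × 10^15) = 4.733 × 10^7.

4.733 × 10^7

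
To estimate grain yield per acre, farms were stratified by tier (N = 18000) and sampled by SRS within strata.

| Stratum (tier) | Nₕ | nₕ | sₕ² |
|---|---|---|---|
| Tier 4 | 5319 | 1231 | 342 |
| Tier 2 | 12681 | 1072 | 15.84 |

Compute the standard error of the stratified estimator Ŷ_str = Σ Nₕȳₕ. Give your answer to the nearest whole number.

Var(Ŷ_str) = Σₕ Nₕ²(1 − fₕ)sₕ²/nₕ.
Tier 4: 5319²·(1 − 1231/5319)·342/1231 = 6.0410013 × 10^6.
Tier 2: 12681²·(1 − 1072/12681)·15.84/1072 = 2.1752476 × 10^6.
Sum = 8.2162489 × 10^6.
SE = √(8.2162489 × 10^6) = 2866.

2866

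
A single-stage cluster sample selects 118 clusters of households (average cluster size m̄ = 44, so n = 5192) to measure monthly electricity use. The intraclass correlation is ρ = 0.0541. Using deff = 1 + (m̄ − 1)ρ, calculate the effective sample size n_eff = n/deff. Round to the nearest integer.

deff = 1 + (44 − 1)·0.0541 = 1 + 2.3263 = 3.3263.
n_eff = 5192 / 3.3263 = 1561.

1561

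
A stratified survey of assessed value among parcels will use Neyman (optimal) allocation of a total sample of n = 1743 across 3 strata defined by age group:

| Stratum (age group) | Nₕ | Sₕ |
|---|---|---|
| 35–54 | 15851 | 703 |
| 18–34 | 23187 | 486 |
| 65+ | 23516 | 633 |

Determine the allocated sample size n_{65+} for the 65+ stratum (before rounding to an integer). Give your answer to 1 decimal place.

Neyman allocation: nₕ = n·NₕSₕ / Σⱼ NⱼSⱼ.
Σ NⱼSⱼ = 15851·703 + 23187·486 + 23516·633 = 3.7297763 × 10^7.
n_{65+} = 1743·23516·633 / (3.7297763 × 10^7) = 695.6.

695.6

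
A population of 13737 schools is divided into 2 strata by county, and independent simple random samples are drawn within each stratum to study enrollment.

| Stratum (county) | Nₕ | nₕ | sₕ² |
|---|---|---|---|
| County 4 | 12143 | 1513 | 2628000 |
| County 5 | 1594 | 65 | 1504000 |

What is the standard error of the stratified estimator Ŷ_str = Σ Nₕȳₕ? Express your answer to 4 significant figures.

Var(Ŷ_str) = Σₕ Nₕ²(1 − fₕ)sₕ²/nₕ.
County 4: 12143²·(1 − 1513/12143)·2628000/1513 = 2.2420521 × 10^11.
County 5: 1594²·(1 − 65/1594)·1504000/65 = 5.639366 × 10^10.
Sum = 2.8059887 × 10^11.
SE = √(2.8059887 × 10^11) = 529700.

529700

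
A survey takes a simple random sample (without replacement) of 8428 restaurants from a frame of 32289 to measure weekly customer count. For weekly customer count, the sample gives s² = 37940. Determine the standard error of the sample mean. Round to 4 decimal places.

1.8239

Under SRS without replacement, Var(ȳ) = (1 − f)·s²/n with f = n/N = 8428/32289 = 0.26101768.
Var(ȳ) = (1 − 0.26101768)·37940/8428 = 0.73898232·4.5016611 = 3.326648.
SE(ȳ) = √(3.326648) = 1.8239.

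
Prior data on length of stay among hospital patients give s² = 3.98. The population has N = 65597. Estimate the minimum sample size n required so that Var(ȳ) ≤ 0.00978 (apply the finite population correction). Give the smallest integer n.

Without fpc, n₀ = s²/D = 3.98/0.00978 = 406.9530.
With fpc, (1 − n/N)·s²/n ≤ D requires n ≥ n₀/(1 + n₀/N) = 406.9530/(1 + 406.9530/65597) = 404.4439.
Rounding up, n = 405.

405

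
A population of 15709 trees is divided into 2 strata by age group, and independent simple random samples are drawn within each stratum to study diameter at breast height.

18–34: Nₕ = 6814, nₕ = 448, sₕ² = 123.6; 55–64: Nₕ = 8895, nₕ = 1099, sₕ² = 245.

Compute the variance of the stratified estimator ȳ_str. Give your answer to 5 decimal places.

Var(ȳ_str) = Σₕ Wₕ²(1 − fₕ)sₕ²/nₕ with Wₕ = Nₕ/N, N = 15709.
18–34: Wₕ = 0.43376408; term = 0.43376408²·(1 − 0.06574699)·123.6/448 = 0.048496695.
55–64: Wₕ = 0.56623592; term = 0.56623592²·(1 − 0.12355256)·245/1099 = 0.062645387.
Sum = 0.11114208.

0.11114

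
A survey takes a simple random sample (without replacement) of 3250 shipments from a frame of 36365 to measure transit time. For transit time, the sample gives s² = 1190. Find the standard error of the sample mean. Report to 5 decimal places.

Under SRS without replacement, Var(ȳ) = (1 − f)·s²/n with f = n/N = 3250/36365 = 0.08937165.
Var(ȳ) = (1 − 0.08937165)·1190/3250 = 0.91062835·0.36615385 = 0.33343007.
SE(ȳ) = √(0.33343007) = 0.57743.

0.57743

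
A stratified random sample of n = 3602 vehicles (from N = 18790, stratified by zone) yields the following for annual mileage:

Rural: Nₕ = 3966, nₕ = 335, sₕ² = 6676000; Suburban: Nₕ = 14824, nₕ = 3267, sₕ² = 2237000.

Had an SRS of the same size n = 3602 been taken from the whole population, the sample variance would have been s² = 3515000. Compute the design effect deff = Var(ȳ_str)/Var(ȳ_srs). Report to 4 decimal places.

1.4517

Var(ȳ_str) = Σ Wₕ²(1−fₕ)sₕ²/nₕ with Wₕ = Nₕ/18790:
  Rural: (3966/18790)²·(1−335/3966)·6676000/335 = 812.82475
  Suburban: (14824/18790)²·(1−3267/14824)·2237000/3267 = 332.25675
  → Var(ȳ_str) = 1145.0815.
Var(ȳ_srs) = (1 − 3602/18790)·3515000/3602 = 788.77916.
deff = 1145.0815 / 788.77916 = 1.4517.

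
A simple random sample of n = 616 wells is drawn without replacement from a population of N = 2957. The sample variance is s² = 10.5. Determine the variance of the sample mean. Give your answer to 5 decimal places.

Under SRS without replacement, Var(ȳ) = (1 − f)·s²/n with f = n/N = 616/2957 = 0.20831924.
Var(ȳ) = (1 − 0.20831924)·10.5/616 = 0.79168076·0.017045455 = 0.013494558.

0.01349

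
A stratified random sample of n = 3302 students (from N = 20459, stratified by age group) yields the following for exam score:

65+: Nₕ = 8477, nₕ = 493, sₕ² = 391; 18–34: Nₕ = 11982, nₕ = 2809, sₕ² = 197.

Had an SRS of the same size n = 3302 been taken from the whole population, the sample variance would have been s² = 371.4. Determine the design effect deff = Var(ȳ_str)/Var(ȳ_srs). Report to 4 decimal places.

Var(ȳ_str) = Σ Wₕ²(1−fₕ)sₕ²/nₕ with Wₕ = Nₕ/20459:
  65+: (8477/20459)²·(1−493/8477)·391/493 = 0.12824007
  18–34: (11982/20459)²·(1−2809/11982)·197/2809 = 0.018415622
  → Var(ȳ_str) = 0.14665569.
Var(ȳ_srs) = (1 − 3302/20459)·371.4/3302 = 0.094323907.
deff = 0.14665569 / 0.094323907 = 1.5548.

1.5548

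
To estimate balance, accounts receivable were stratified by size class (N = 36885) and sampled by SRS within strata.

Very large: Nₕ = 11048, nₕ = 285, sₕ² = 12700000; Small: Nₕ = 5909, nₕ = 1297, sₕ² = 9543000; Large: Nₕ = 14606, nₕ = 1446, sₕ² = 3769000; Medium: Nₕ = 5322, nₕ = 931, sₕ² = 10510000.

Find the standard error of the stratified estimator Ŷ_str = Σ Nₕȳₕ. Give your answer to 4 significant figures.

Var(Ŷ_str) = Σₕ Nₕ²(1 − fₕ)sₕ²/nₕ.
Very large: 11048²·(1 − 285/11048)·12700000/285 = 5.2987797 × 10^12.
Small: 5909²·(1 − 1297/5909)·9543000/1297 = 2.0051563 × 10^11.
Large: 14606²·(1 − 1446/14606)·3769000/1446 = 5.0100843 × 10^11.
Medium: 5322²·(1 − 931/5322)·10510000/931 = 2.6381005 × 10^11.
Sum = 6.2641138 × 10^12.
SE = √(6.2641138 × 10^12) = 2.503 × 10^6.

2.503 × 10^6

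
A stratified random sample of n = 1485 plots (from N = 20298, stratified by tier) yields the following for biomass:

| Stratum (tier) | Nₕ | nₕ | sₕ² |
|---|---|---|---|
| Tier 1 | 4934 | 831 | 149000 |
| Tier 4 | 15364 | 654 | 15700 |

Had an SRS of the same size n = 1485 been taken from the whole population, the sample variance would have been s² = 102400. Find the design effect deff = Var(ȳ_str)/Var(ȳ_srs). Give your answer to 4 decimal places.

Var(ȳ_str) = Σ Wₕ²(1−fₕ)sₕ²/nₕ with Wₕ = Nₕ/20298:
  Tier 1: (4934/20298)²·(1−831/4934)·149000/831 = 8.810071
  Tier 4: (15364/20298)²·(1−654/15364)·15700/654 = 13.168381
  → Var(ȳ_str) = 21.978452.
Var(ȳ_srs) = (1 − 1485/20298)·102400/1485 = 63.911397.
deff = 21.978452 / 63.911397 = 0.3439.

0.3439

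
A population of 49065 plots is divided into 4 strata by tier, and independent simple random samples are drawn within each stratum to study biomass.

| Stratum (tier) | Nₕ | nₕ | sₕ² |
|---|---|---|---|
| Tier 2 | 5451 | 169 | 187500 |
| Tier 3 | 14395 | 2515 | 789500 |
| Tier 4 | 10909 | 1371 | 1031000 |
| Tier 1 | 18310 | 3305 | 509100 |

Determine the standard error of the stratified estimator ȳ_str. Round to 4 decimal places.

Var(ȳ_str) = Σₕ Wₕ²(1 − fₕ)sₕ²/nₕ with Wₕ = Nₕ/N, N = 49065.
Tier 2: Wₕ = 0.11109752; term = 0.11109752²·(1 − 0.03100349)·187500/169 = 13.269224.
Tier 3: Wₕ = 0.29338632; term = 0.29338632²·(1 − 0.17471344)·789500/2515 = 22.299681.
Tier 4: Wₕ = 0.22233772; term = 0.22233772²·(1 − 0.12567605)·1031000/1371 = 32.502732.
Tier 1: Wₕ = 0.37317844; term = 0.37317844²·(1 − 0.18050246)·509100/3305 = 17.579737.
Sum = 85.651374.
SE = √(85.651374) = 9.2548.

9.2548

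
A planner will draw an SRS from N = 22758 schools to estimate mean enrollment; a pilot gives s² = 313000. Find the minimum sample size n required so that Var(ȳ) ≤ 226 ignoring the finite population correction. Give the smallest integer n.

1385

Without fpc, n₀ = s²/D = 313000/226 = 1384.9558.
Rounding up, n = 1385.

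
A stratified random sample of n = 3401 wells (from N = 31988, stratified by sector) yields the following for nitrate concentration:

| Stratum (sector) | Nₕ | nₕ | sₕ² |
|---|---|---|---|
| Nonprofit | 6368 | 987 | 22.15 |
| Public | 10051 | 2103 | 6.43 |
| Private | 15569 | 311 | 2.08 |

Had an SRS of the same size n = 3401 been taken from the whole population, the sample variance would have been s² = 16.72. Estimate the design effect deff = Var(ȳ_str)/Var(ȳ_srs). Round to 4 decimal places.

0.5788

Var(ȳ_str) = Σ Wₕ²(1−fₕ)sₕ²/nₕ with Wₕ = Nₕ/31988:
  Nonprofit: (6368/31988)²·(1−987/6368)·22.15/987 = 7.5153368 × 10^-4
  Public: (10051/31988)²·(1−2103/10051)·6.43/2103 = 2.3870673 × 10^-4
  Private: (15569/31988)²·(1−311/15569)·2.08/311 = 0.0015526984
  → Var(ȳ_str) = 0.0025429388.
Var(ȳ_srs) = (1 − 3401/31988)·16.72/3401 = 0.0043935051.
deff = 0.0025429388 / 0.0043935051 = 0.5788.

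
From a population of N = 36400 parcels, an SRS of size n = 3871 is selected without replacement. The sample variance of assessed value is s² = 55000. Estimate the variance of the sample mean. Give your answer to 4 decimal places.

12.6972

Under SRS without replacement, Var(ȳ) = (1 − f)·s²/n with f = n/N = 3871/36400 = 0.10634615.
Var(ȳ) = (1 − 0.10634615)·55000/3871 = 0.89365385·14.208215 = 12.697226.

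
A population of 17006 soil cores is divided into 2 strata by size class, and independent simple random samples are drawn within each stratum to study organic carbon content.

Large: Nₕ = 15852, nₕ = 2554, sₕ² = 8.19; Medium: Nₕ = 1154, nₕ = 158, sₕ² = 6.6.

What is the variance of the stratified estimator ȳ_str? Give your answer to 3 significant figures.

0.00250

Var(ȳ_str) = Σₕ Wₕ²(1 − fₕ)sₕ²/nₕ with Wₕ = Nₕ/N, N = 17006.
Large: Wₕ = 0.93214160; term = 0.93214160²·(1 − 0.16111532)·8.19/2554 = 0.0023373785.
Medium: Wₕ = 0.06785840; term = 0.06785840²·(1 − 0.13691508)·6.6/158 = 1.6601512 × 10^-4.
Sum = 0.0025033936.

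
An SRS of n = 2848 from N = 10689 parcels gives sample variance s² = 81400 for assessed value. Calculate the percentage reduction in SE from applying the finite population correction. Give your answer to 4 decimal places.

f = n/N = 2848/10689 = 0.26644214.
SE_no-fpc = √(s²/n) = 5.3461632; SE_fpc = √((1−f)s²/n) = 4.5788814.
Ratio = √(1−f) = 0.85647993. Reduction = 100·(1 − 0.85647993) = 14.3520%.

14.3520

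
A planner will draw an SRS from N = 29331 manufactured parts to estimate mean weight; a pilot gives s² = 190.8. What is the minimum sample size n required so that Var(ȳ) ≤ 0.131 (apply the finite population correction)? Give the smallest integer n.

1388

Without fpc, n₀ = s²/D = 190.8/0.131 = 1456.4885.
With fpc, (1 − n/N)·s²/n ≤ D requires n ≥ n₀/(1 + n₀/N) = 1456.4885/(1 + 1456.4885/29331) = 1387.5852.
Rounding up, n = 1388.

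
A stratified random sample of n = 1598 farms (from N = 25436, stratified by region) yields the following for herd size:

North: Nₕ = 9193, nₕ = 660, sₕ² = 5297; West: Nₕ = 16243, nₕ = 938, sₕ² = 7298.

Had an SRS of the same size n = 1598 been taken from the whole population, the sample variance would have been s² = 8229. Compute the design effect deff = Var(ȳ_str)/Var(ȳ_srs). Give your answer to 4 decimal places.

0.8211

Var(ȳ_str) = Σ Wₕ²(1−fₕ)sₕ²/nₕ with Wₕ = Nₕ/25436:
  North: (9193/25436)²·(1−660/9193)·5297/660 = 0.97307745
  West: (16243/25436)²·(1−938/16243)·7298/938 = 2.9895303
  → Var(ȳ_str) = 3.9626078.
Var(ȳ_srs) = (1 − 1598/25436)·8229/1598 = 4.8260441.
deff = 3.9626078 / 4.8260441 = 0.8211.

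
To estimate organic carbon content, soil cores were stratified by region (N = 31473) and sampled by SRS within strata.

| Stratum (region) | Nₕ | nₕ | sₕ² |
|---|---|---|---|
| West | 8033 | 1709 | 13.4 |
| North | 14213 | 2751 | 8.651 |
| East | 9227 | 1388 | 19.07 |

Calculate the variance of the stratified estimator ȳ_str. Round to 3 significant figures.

Var(ȳ_str) = Σₕ Wₕ²(1 − fₕ)sₕ²/nₕ with Wₕ = Nₕ/N, N = 31473.
West: Wₕ = 0.25523465; term = 0.25523465²·(1 − 0.21274742)·13.4/1709 = 4.0212038 × 10^-4.
North: Wₕ = 0.45159343; term = 0.45159343²·(1 − 0.19355520)·8.651/2751 = 5.1718462 × 10^-4.
East: Wₕ = 0.29317193; term = 0.29317193²·(1 − 0.15042809)·19.07/1388 = 0.001003243.
Sum = 0.001922548.

0.00192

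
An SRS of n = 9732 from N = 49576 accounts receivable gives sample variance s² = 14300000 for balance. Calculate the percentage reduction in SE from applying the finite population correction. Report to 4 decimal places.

f = n/N = 9732/49576 = 0.19630466.
SE_no-fpc = √(s²/n) = 38.332484; SE_fpc = √((1−f)s²/n) = 34.364711.
Ratio = √(1−f) = 0.89649057. Reduction = 100·(1 − 0.89649057) = 10.3509%.

10.3509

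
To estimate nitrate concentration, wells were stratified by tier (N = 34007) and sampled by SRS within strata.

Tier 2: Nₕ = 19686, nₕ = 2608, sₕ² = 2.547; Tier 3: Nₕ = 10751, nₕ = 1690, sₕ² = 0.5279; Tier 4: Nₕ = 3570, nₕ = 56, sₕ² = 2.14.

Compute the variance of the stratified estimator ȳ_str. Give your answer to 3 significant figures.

Var(ȳ_str) = Σₕ Wₕ²(1 − fₕ)sₕ²/nₕ with Wₕ = Nₕ/N, N = 34007.
Tier 2: Wₕ = 0.57888082; term = 0.57888082²·(1 − 0.13247993)·2.547/2608 = 2.8390903 × 10^-4.
Tier 3: Wₕ = 0.31614079; term = 0.31614079²·(1 − 0.15719468)·0.5279/1690 = 2.6311966 × 10^-5.
Tier 4: Wₕ = 0.10497839; term = 0.10497839²·(1 − 0.01568627)·2.14/56 = 4.1453297 × 10^-4.
Sum = 7.2475397 × 10^-4.

7.25 × 10^-4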